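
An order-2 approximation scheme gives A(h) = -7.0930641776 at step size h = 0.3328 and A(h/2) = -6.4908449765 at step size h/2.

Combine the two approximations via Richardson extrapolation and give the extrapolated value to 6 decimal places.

-6.290105

Method order is 2; weight 2^2 = 4.
4·(-6.4908449765) = -25.9633799060; subtract (-7.0930641776) → -18.8703157284
(4·(-6.4908449765) − (-7.0930641776))/(4 − 1) = -6.2901052428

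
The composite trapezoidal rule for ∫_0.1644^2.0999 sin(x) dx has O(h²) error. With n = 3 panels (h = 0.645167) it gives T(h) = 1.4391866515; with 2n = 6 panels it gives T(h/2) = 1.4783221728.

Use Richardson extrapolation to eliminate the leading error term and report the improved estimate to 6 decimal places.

Error is O(h^2); halving h shrinks it by 2^2 = 4.
4·1.4783221728 = 5.9132886912; subtract 1.4391866515 → 4.4741020397
4.4741020397 ÷ 3 = 1.4913673466

1.491367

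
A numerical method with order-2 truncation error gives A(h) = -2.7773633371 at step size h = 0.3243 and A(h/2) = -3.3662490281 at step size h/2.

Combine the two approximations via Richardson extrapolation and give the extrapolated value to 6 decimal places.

Method order is 2; weight 2^2 = 4.
2^2*A(h/2) = -13.4649961124; minus A(h) gives -10.6876327753.
Divide by 2^2 − 1 = 3.
R = (-10.6876327753)/3 = -3.5625442584

-3.562544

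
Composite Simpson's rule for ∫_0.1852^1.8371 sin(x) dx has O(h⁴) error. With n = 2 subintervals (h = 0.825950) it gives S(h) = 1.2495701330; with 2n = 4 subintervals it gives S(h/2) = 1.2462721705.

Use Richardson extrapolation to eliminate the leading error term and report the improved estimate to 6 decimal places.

1.246052

Method order is 4; weight 2^4 = 16.
Numerator 16·A(h/2) − A(h) = 16·1.2462721705 − 1.2495701330 = 18.6907845950
Divide by 2^4 − 1 = 15.
Extrapolated: 18.6907845950 / 15 = 1.2460523063
Gap between inputs: 3.298e-03; correction applied: −0.0002198642.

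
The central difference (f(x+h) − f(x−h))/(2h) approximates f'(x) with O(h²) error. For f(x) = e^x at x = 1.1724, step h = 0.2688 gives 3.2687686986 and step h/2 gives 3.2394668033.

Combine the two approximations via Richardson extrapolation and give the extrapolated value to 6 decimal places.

r = 2: numerator weight 4, denominator 3.
4 × 3.2394668033 = 12.9578672132; subtract 3.2687686986 → 9.6890985146
Divide by 2^2 − 1 = 3.
Result: 3.2296995049
Gap between inputs: 2.930e-02; correction applied: −0.0097672984.

3.229700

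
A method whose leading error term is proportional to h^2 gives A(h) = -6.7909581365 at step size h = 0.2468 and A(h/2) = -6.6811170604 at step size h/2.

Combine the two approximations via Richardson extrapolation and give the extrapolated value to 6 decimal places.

Method order is 2; weight 2^2 = 4.
Difference of the inputs: -6.6811170604 − (-6.7909581365) = 0.1098410761
Divide by 2^2 − 1 = 3: 0.1098410761/3 = 0.0366136920
R = A(h/2) + (A(h/2) − A(h))/3 = -6.6811170604 + 0.0366136920 = -6.6445033684

-6.644503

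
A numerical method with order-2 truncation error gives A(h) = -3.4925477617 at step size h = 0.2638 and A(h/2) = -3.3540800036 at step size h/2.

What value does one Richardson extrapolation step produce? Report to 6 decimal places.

The method has order 2: 2^2 = 4.
Top: 4(-3.3540800036) − (-3.4925477617) = -9.9237722527
Extrapolated: (-9.9237722527) / 3 = -3.3079240842

-3.307924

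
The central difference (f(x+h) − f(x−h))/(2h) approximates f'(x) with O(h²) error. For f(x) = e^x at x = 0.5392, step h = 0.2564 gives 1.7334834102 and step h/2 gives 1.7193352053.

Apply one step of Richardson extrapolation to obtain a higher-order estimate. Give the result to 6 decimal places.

1.714619

r = 2, so 2^r = 4.
2^2 × A(h/2) = 6.8773408212; minus A(h) gives 5.1438574110.
Extrapolated: 5.1438574110 / 3 = 1.7146191370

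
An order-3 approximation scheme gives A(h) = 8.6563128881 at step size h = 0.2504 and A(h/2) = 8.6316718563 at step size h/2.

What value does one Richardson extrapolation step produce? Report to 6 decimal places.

8.628152

The method has order 3: 2^3 = 8.
8*8.6316718563 = 69.0533748504; 69.0533748504 − 8.6563128881 = 60.3970619623
R = 60.3970619623/7 = 8.6281517089
Gap between inputs: 2.464e-02; correction applied: −0.0035201474.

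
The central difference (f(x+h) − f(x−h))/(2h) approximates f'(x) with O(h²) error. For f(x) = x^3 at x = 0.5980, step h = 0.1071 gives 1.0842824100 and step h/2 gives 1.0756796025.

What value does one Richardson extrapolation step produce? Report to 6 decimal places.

1.072812

r = 2, so 2^r = 4.
4*1.0756796025 = 4.3027184100; 4.3027184100 − 1.0842824100 = 3.2184360000
3.2184360000 ÷ 3 = 1.0728120000
Gap between inputs: 8.603e-03; correction applied: −0.0028676025.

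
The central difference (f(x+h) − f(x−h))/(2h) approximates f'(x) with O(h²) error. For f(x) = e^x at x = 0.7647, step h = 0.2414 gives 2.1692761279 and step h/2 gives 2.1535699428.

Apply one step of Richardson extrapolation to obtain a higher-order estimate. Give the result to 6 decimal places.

Order 2 gives 2^r = 4 and 2^r − 1 = 3.
Weighted: 8.6142797712 − 2.1692761279 = 6.4450036433
(4*2.1535699428 − 2.1692761279)/(4 − 1) = 2.1483345478
Shift from A(h/2): −0.0052353950.

2.148335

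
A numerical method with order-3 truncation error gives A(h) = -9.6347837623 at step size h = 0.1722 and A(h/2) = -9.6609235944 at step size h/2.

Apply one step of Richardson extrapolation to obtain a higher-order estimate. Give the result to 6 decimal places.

The method has order 3: 2^3 = 8.
8 × (-9.6609235944) = -77.2873887552; (-77.2873887552) − (-9.6347837623) = -67.6526049929
(8 × (-9.6609235944) − (-9.6347837623))/(8 − 1) = -9.6646578561

-9.664658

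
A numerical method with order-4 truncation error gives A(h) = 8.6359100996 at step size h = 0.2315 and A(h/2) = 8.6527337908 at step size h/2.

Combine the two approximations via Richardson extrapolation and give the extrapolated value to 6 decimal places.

r = 4: numerator weight 16, denominator 15.
16×8.6527337908 = 138.4437406528; subtract 8.6359100996 → 129.8078305532
Denominator 16 − 1 = 15.
129.8078305532 ÷ 15 = 8.6538553702
Gap between inputs: 1.682e-02; correction applied: +0.0011215794.

8.653855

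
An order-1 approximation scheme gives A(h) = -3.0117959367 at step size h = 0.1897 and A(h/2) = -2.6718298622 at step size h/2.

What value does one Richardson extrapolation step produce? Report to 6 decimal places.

Order 1 gives 2^r = 2 and 2^r − 1 = 1.
Difference of the inputs: -2.6718298622 − (-3.0117959367) = 0.3399660745
Correction (A(h/2) − A(h))/(2 − 1) = 0.3399660745/1 = 0.3399660745
R = A(h/2) + (A(h/2) − A(h))/1 = -2.6718298622 + 0.3399660745 = -2.3318637877
Shift from A(h/2): +0.3399660745.

-2.331864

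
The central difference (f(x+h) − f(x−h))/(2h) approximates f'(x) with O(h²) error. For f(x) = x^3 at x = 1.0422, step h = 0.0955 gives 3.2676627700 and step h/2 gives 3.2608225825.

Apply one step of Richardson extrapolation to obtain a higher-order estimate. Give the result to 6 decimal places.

r = 2, so 2^r = 4.
Weighted: 13.0432903300 − 3.2676627700 = 9.7756275600
Denominator 4 − 1 = 3.
R = 9.7756275600/3 = 3.2585425200

3.258543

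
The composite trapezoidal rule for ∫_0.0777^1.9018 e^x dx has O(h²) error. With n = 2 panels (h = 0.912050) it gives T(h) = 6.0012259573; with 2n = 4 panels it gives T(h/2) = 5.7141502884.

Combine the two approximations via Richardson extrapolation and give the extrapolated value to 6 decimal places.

5.618458

Method order is 2; weight 2^2 = 4.
A(h/2) − A(h) = 5.7141502884 − 6.0012259573 = -0.2870756689
Divide by 2^2 − 1 = 3: (-0.2870756689)/3 = -0.0956918896
R = A(h/2) + (A(h/2) − A(h))/3 = 5.7141502884 − 0.0956918896 = 5.6184583988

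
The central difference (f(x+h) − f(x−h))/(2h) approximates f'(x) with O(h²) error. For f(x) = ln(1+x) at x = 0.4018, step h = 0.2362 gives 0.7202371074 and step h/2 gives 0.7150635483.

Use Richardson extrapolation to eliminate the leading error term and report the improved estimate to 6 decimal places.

0.713339

r = 2: numerator weight 4, denominator 3.
4 × 0.7150635483 − 0.7202371074 = 2.1400170858
Divide by 2^2 − 1 = 3.
So the Richardson estimate is 0.7133390286.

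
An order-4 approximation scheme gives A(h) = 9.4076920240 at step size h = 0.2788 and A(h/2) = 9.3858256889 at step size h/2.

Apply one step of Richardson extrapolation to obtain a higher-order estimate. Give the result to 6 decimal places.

Error is O(h^4); halving h shrinks it by 2^4 = 16.
Weighted: 150.1732110224 − 9.4076920240 = 140.7655189984
R = 140.7655189984/15 = 9.3843679332
Correction |R − A(h/2)| = 1.458e-03; gap |A(h/2) − A(h)| = 2.187e-02.

9.384368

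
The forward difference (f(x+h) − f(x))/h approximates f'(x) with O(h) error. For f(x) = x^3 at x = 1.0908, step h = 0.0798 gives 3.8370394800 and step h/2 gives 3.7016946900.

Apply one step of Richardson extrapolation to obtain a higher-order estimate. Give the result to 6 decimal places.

Method order is 1; weight 2^1 = 2.
2*3.7016946900 = 7.4033893800; subtract 3.8370394800 → 3.5663499000
3.5663499000 ÷ 1 = 3.5663499000

3.566350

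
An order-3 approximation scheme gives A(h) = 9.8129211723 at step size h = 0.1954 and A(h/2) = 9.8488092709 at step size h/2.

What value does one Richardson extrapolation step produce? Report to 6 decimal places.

9.853936

With r = 3 the leading error scales as h^3, so the weight is 2^3 = 8.
Top: 8(9.8488092709) − (9.8129211723) = 68.9775529949
R = 68.9775529949/7 = 9.8539361421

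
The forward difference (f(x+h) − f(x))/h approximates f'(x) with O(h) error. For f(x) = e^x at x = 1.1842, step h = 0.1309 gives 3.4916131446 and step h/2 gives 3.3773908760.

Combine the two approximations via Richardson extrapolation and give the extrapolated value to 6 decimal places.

3.263169

With r = 1 the leading error scales as h^1, so the weight is 2^1 = 2.
2×3.3773908760 = 6.7547817520; subtract 3.4916131446 → 3.2631686074
Denominator 2 − 1 = 1.
Result: 3.2631686074
Shift from A(h/2): −0.1142222686.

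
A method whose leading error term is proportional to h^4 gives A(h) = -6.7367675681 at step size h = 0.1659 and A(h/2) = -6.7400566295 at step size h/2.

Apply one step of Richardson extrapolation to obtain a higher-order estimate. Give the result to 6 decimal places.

Leading term ∝ h^4; use weight 16 = 2^4.
Weighted: (-107.8409060720) − (-6.7367675681) = -101.1041385039
Divide by 2^4 − 1 = 15.
(16·(-6.7400566295) − (-6.7367675681))/(16 − 1) = -6.7402759003
Correction |R − A(h/2)| = 2.193e-04; gap |A(h/2) − A(h)| = 3.289e-03.

-6.740276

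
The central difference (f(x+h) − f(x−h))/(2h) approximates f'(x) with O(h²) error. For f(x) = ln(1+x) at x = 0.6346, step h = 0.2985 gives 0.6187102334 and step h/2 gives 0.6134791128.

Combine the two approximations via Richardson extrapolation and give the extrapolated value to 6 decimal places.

0.611735

With r = 2 the leading error scales as h^2, so the weight is 2^2 = 4.
4·0.6134791128 = 2.4539164512; 2.4539164512 − 0.6187102334 = 1.8352062178
1.8352062178 ÷ 3 = 0.6117354059
Shift from A(h/2): −0.0017437069.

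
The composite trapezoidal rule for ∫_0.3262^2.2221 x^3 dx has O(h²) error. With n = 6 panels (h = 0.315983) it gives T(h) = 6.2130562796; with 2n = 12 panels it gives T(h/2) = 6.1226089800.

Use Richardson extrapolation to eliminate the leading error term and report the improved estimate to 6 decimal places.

6.092460

With r = 2 the leading error scales as h^2, so the weight is 2^2 = 4.
Difference of the inputs: 6.1226089800 − 6.2130562796 = -0.0904472996
Divide by 2^2 − 1 = 3: (-0.0904472996)/3 = -0.0301490999
R = A(h/2) + (A(h/2) − A(h))/3 = 6.1226089800 − 0.0301490999 = 6.0924598801
Correction |R − A(h/2)| = 3.015e-02; gap |A(h/2) − A(h)| = 9.045e-02.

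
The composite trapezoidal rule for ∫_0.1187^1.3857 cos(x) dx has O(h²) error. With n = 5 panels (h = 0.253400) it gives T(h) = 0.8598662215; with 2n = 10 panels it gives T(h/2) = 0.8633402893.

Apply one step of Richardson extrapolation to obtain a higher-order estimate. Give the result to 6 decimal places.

r = 2, so 2^r = 4.
2^2*A(h/2) = 3.4533611572; minus A(h) gives 2.5934949357.
R = 2.5934949357/3 = 0.8644983119

0.864498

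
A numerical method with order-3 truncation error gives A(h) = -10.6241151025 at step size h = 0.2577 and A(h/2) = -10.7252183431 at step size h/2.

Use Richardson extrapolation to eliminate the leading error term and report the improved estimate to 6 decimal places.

Order 3 gives 2^r = 8 and 2^r − 1 = 7.
8·(-10.7252183431) − (-10.6241151025) = -75.1776316423
Extrapolated: (-75.1776316423) / 7 = -10.7396616632

-10.739662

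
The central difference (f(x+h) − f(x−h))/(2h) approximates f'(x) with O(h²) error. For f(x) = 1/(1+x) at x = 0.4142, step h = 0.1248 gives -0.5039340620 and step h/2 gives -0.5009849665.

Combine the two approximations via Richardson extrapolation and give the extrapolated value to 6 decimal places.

-0.500002

Method order is 2; weight 2^2 = 4.
Difference of the inputs: -0.5009849665 − (-0.5039340620) = 0.0029490955
Correction (A(h/2) − A(h))/(4 − 1) = 0.0029490955/3 = 0.0009830318
R = -0.5009849665 + 0.0009830318 = -0.5000019347
Correction |R − A(h/2)| = 9.830e-04; gap |A(h/2) − A(h)| = 2.949e-03.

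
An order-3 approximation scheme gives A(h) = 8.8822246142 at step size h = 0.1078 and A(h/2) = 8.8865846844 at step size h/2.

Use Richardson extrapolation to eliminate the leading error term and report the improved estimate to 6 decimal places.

With r = 3 the leading error scales as h^3, so the weight is 2^3 = 8.
8×8.8865846844 = 71.0926774752; subtract 8.8822246142 → 62.2104528610
Denominator 8 − 1 = 7.
62.2104528610 ÷ 7 = 8.8872075516
Shift from A(h/2): +0.0006228672.

8.887208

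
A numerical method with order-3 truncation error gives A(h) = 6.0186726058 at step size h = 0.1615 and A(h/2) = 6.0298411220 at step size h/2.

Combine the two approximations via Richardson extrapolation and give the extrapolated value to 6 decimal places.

6.031437

Error is O(h^3); halving h shrinks it by 2^3 = 8.
8·6.0298411220 = 48.2387289760; subtract 6.0186726058 → 42.2200563702
42.2200563702 ÷ 7 = 6.0314366243
Correction |R − A(h/2)| = 1.596e-03; gap |A(h/2) − A(h)| = 1.117e-02.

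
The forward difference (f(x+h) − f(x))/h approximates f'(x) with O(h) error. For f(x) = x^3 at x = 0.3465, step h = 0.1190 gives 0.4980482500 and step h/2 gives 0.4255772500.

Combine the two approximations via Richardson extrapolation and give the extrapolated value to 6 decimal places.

With r = 1 the leading error scales as h^1, so the weight is 2^1 = 2.
Top: 2(0.4255772500) − (0.4980482500) = 0.3531062500
Divide by 2^1 − 1 = 1.
Extrapolated: 0.3531062500 / 1 = 0.3531062500

0.353106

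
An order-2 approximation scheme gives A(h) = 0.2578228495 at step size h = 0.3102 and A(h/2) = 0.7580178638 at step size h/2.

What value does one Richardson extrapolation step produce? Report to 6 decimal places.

r = 2: numerator weight 4, denominator 3.
Difference of the inputs: 0.7580178638 − 0.2578228495 = 0.5001950143
Divide by 2^2 − 1 = 3: 0.5001950143/3 = 0.1667316714
R = 0.7580178638 + 0.1667316714 = 0.9247495352
Shift from A(h/2): +0.1667316714.

0.924750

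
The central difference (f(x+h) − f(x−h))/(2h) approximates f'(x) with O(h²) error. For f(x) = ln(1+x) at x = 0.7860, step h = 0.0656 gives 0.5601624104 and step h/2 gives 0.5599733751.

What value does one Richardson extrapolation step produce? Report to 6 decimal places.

0.559910

Order 2 gives 2^r = 4 and 2^r − 1 = 3.
2^2 × A(h/2) = 2.2398935004; minus A(h) gives 1.6797310900.
1.6797310900 ÷ 3 = 0.5599103633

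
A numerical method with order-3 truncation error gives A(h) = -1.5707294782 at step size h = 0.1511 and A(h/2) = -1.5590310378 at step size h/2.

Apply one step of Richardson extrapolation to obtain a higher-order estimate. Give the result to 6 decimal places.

Order 3 gives 2^r = 8 and 2^r − 1 = 7.
Top: 8(-1.5590310378) − (-1.5707294782) = -10.9015188242
Divide by 2^3 − 1 = 7.
Result: -1.5573598320

-1.557360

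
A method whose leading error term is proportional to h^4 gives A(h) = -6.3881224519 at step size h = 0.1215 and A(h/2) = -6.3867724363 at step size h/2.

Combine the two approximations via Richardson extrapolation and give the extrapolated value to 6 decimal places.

-6.386682

Order 4 gives 2^r = 16 and 2^r − 1 = 15.
16*(-6.3867724363) − (-6.3881224519) = -95.8002365289
Divide by 2^4 − 1 = 15.
(-95.8002365289) ÷ 15 = -6.3866824353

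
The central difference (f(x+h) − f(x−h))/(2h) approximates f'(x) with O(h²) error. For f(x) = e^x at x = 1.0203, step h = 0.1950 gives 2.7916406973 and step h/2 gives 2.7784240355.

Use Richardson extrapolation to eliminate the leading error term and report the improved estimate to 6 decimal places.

2.774018

Order 2 gives 2^r = 4 and 2^r − 1 = 3.
4×2.7784240355 = 11.1136961420; 11.1136961420 − 2.7916406973 = 8.3220554447
Extrapolated: 8.3220554447 / 3 = 2.7740184816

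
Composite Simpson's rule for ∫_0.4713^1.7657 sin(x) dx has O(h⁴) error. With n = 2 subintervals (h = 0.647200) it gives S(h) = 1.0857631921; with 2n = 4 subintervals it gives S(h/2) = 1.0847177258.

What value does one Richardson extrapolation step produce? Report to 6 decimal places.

Method order is 4; weight 2^4 = 16.
16 × 1.0847177258 − 1.0857631921 = 16.2697204207
Denominator 16 − 1 = 15.
Result: 1.0846480280
Shift from A(h/2): −0.0000696978.

1.084648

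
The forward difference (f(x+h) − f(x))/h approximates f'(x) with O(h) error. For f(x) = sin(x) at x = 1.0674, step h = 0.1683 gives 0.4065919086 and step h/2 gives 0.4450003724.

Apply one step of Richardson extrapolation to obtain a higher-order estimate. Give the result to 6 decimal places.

0.483409

Error is O(h^1); halving h shrinks it by 2^1 = 2.
A(h/2) − A(h) = 0.4450003724 − 0.4065919086 = 0.0384084638
Divide by 2^1 − 1 = 1: 0.0384084638/1 = 0.0384084638
R = A(h/2) + (A(h/2) − A(h))/1 = 0.4450003724 + 0.0384084638 = 0.4834088362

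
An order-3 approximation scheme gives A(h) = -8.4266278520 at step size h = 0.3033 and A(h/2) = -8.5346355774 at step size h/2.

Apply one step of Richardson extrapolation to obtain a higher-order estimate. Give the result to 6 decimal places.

-8.550065

With r = 3 the leading error scales as h^3, so the weight is 2^3 = 8.
A(h/2) − A(h) = -8.5346355774 − (-8.4266278520) = -0.1080077254
Divide by 2^3 − 1 = 7: (-0.1080077254)/7 = -0.0154296751
R = A(h/2) + (A(h/2) − A(h))/7 = -8.5346355774 − 0.0154296751 = -8.5500652525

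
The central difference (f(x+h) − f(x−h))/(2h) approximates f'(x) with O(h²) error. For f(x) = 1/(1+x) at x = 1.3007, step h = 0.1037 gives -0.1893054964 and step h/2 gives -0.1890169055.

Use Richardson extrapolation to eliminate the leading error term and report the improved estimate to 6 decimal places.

Order 2 gives 2^r = 4 and 2^r − 1 = 3.
Weighted: (-0.7560676220) − (-0.1893054964) = -0.5667621256
(4 × (-0.1890169055) − (-0.1893054964))/(4 − 1) = -0.1889207085

-0.188921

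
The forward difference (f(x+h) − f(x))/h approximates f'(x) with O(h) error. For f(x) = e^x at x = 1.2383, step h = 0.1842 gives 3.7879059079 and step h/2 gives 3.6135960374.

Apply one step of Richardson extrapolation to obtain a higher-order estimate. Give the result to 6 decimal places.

r = 1: numerator weight 2, denominator 1.
2^1×A(h/2) = 7.2271920748; minus A(h) gives 3.4392861669.
Denominator 2 − 1 = 1.
R = 3.4392861669/1 = 3.4392861669
Gap between inputs: 1.743e-01; correction applied: −0.1743098705.

3.439286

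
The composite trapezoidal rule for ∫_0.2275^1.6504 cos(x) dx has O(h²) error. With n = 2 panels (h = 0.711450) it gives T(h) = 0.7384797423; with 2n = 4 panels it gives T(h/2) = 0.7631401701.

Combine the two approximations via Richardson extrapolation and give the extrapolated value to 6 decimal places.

0.771360

The method has order 2: 2^2 = 4.
4·0.7631401701 − 0.7384797423 = 2.3140809381
Extrapolated: 2.3140809381 / 3 = 0.7713603127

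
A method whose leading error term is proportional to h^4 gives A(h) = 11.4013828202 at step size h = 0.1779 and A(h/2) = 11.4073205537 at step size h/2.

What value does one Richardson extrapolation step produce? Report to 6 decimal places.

Method order is 4; weight 2^4 = 16.
16*11.4073205537 − 11.4013828202 = 171.1157460390
(16*11.4073205537 − 11.4013828202)/(16 − 1) = 11.4077164026

11.407716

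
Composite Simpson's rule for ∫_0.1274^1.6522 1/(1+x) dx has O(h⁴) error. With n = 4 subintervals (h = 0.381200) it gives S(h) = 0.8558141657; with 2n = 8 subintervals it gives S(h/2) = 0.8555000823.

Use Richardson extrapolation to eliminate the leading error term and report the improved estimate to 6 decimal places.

r = 4, so 2^r = 16.
Numerator 16·A(h/2) − A(h) = 16·0.8555000823 − 0.8558141657 = 12.8321871511
Divide by 2^4 − 1 = 15.
12.8321871511 ÷ 15 = 0.8554791434
Gap between inputs: 3.141e-04; correction applied: −0.0000209389.

0.855479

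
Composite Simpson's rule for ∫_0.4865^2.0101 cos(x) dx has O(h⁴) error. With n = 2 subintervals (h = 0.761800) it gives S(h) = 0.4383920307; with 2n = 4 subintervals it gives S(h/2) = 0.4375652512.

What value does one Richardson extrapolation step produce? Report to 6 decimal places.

The method has order 4: 2^4 = 16.
Numerator 16 × A(h/2) − A(h) = 16 × 0.4375652512 − 0.4383920307 = 6.5626519885
R = 6.5626519885/15 = 0.4375101326
Correction |R − A(h/2)| = 5.512e-05; gap |A(h/2) − A(h)| = 8.268e-04.

0.437510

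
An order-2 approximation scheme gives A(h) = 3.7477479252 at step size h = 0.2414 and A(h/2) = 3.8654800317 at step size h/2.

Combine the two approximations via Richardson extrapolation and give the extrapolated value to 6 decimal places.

3.904724

Error is O(h^2); halving h shrinks it by 2^2 = 4.
Weighted: 15.4619201268 − 3.7477479252 = 11.7141722016
(4·3.8654800317 − 3.7477479252)/(4 − 1) = 3.9047240672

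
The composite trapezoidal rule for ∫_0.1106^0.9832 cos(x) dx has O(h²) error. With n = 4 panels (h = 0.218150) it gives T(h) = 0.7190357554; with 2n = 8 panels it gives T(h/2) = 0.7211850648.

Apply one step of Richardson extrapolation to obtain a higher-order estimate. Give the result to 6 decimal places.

0.721902

Order 2 gives 2^r = 4 and 2^r − 1 = 3.
2^2×A(h/2) = 2.8847402592; minus A(h) gives 2.1657045038.
(4×0.7211850648 − 0.7190357554)/(4 − 1) = 0.7219015013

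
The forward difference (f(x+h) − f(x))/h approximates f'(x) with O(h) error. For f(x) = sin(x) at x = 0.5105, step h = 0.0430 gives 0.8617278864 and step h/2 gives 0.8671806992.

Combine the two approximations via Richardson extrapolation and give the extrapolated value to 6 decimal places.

0.872634

Order 1 gives 2^r = 2 and 2^r − 1 = 1.
A(h/2) − A(h) = 0.8671806992 − 0.8617278864 = 0.0054528128
Correction (A(h/2) − A(h))/(2 − 1) = 0.0054528128/1 = 0.0054528128
R = 0.8671806992 + 0.0054528128 = 0.8726335120
Correction |R − A(h/2)| = 5.453e-03; gap |A(h/2) − A(h)| = 5.453e-03.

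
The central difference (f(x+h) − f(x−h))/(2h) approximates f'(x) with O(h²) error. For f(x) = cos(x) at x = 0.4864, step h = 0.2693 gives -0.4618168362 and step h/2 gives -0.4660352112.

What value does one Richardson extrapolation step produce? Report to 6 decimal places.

With r = 2 the leading error scales as h^2, so the weight is 2^2 = 4.
Weighted: (-1.8641408448) − (-0.4618168362) = -1.4023240086
(-1.4023240086) ÷ 3 = -0.4674413362
Gap between inputs: 4.218e-03; correction applied: −0.0014061250.

-0.467441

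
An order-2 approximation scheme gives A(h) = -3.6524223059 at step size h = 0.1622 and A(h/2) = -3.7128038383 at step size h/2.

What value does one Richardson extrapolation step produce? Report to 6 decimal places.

Method order is 2; weight 2^2 = 4.
4·(-3.7128038383) − (-3.6524223059) = -11.1987930473
R = (-11.1987930473)/3 = -3.7329310158
Gap between inputs: 6.038e-02; correction applied: −0.0201271775.

-3.732931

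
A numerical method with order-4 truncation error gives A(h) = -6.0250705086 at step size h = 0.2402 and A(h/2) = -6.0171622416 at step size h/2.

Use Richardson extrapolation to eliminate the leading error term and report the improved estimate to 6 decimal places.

-6.016635

Error is O(h^4); halving h shrinks it by 2^4 = 16.
Top: 16(-6.0171622416) − (-6.0250705086) = -90.2495253570
Extrapolated: (-90.2495253570) / 15 = -6.0166350238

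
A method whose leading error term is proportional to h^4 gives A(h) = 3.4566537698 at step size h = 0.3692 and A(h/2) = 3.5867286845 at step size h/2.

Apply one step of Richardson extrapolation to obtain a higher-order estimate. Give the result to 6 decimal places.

3.595400

The method has order 4: 2^4 = 16.
Numerator 16*A(h/2) − A(h) = 16*3.5867286845 − 3.4566537698 = 53.9310051822
Divide by 2^4 − 1 = 15.
Extrapolated: 53.9310051822 / 15 = 3.5954003455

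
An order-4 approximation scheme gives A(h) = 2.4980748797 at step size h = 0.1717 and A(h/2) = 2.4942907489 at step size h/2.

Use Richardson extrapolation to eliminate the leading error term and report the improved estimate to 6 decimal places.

With r = 4 the leading error scales as h^4, so the weight is 2^4 = 16.
Top: 16(2.4942907489) − (2.4980748797) = 37.4105771027
Divide by 2^4 − 1 = 15.
Result: 2.4940384735

2.494038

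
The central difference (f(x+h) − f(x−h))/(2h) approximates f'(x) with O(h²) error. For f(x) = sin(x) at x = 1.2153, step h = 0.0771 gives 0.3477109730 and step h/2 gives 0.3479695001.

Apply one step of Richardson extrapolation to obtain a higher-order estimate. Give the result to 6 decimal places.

r = 2: numerator weight 4, denominator 3.
4×0.3479695001 = 1.3918780004; subtract 0.3477109730 → 1.0441670274
Extrapolated: 1.0441670274 / 3 = 0.3480556758

0.348056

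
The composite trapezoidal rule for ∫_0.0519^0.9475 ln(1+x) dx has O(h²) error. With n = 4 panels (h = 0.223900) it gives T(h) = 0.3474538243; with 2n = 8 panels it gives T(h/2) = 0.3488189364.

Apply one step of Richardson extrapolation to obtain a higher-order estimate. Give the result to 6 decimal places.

Order 2 gives 2^r = 4 and 2^r − 1 = 3.
A(h/2) − A(h) = 0.3488189364 − 0.3474538243 = 0.0013651121
Correction (A(h/2) − A(h))/(4 − 1) = 0.0013651121/3 = 0.0004550374
R = A(h/2) + (A(h/2) − A(h))/3 = 0.3488189364 + 0.0004550374 = 0.3492739738

0.349274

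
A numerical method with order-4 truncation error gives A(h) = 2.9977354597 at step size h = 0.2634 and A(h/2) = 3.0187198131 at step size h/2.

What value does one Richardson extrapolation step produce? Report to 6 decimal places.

3.020119

Error is O(h^4); halving h shrinks it by 2^4 = 16.
Top: 16(3.0187198131) − (2.9977354597) = 45.3017815499
Denominator 16 − 1 = 15.
R = 45.3017815499/15 = 3.0201187700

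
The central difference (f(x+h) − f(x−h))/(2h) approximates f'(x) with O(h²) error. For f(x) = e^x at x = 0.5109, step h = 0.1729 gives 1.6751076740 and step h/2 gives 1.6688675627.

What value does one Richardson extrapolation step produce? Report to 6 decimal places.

r = 2: numerator weight 4, denominator 3.
4*1.6688675627 = 6.6754702508; subtract 1.6751076740 → 5.0003625768
Divide by 2^2 − 1 = 3.
Result: 1.6667875256

1.666788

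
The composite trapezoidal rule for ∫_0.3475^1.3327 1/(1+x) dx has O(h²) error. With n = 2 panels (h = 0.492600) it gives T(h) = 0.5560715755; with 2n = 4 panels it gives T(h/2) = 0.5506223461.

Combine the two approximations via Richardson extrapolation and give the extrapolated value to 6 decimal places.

0.548806

Order 2 gives 2^r = 4 and 2^r − 1 = 3.
A(h/2) − A(h) = 0.5506223461 − 0.5560715755 = -0.0054492294
Divide by 2^2 − 1 = 3: (-0.0054492294)/3 = -0.0018164098
R = A(h/2) + (A(h/2) − A(h))/3 = 0.5506223461 − 0.0018164098 = 0.5488059363
Correction |R − A(h/2)| = 1.816e-03; gap |A(h/2) − A(h)| = 5.449e-03.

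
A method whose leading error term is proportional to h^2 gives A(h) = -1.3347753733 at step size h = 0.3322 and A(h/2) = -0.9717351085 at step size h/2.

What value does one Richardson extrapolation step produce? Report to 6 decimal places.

With r = 2 the leading error scales as h^2, so the weight is 2^2 = 4.
Difference of the inputs: -0.9717351085 − (-1.3347753733) = 0.3630402648
Divide by 2^2 − 1 = 3: 0.3630402648/3 = 0.1210134216
R = A(h/2) + (A(h/2) − A(h))/3 = -0.9717351085 + 0.1210134216 = -0.8507216869
Shift from A(h/2): +0.1210134216.

-0.850722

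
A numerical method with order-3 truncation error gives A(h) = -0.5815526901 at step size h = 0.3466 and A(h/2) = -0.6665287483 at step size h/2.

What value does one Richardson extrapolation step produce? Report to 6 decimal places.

r = 3: numerator weight 8, denominator 7.
A(h/2) − A(h) = -0.6665287483 − (-0.5815526901) = -0.0849760582
Divide by 2^3 − 1 = 7: (-0.0849760582)/7 = -0.0121394369
R = A(h/2) + (A(h/2) − A(h))/7 = -0.6665287483 − 0.0121394369 = -0.6786681852

-0.678668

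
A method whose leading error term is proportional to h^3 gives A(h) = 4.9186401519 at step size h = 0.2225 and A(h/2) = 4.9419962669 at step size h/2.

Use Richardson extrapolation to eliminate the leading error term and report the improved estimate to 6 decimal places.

With r = 3 the leading error scales as h^3, so the weight is 2^3 = 8.
Weighted: 39.5359701352 − 4.9186401519 = 34.6173299833
Divide by 2^3 − 1 = 7.
R = 34.6173299833/7 = 4.9453328548

4.945333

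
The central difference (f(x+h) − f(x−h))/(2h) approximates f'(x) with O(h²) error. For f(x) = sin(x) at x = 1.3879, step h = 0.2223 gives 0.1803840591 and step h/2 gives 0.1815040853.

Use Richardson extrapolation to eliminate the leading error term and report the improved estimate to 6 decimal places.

r = 2, so 2^r = 4.
4 × 0.1815040853 − 0.1803840591 = 0.5456322821
R = 0.5456322821/3 = 0.1818774274
Shift from A(h/2): +0.0003733421.

0.181877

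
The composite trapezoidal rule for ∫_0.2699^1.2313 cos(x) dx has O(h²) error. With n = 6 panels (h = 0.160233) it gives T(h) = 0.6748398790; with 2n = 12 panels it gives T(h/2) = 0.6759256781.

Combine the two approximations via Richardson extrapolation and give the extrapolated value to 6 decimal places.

0.676288

r = 2: numerator weight 4, denominator 3.
4·0.6759256781 − 0.6748398790 = 2.0288628334
Extrapolated: 2.0288628334 / 3 = 0.6762876111
Shift from A(h/2): +0.0003619330.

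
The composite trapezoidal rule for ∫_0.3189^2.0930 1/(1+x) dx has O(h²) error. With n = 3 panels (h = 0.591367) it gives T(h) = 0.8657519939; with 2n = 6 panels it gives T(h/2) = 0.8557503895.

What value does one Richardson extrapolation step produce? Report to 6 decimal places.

With r = 2 the leading error scales as h^2, so the weight is 2^2 = 4.
Top: 4(0.8557503895) − (0.8657519939) = 2.5572495641
R = 2.5572495641/3 = 0.8524165214

0.852417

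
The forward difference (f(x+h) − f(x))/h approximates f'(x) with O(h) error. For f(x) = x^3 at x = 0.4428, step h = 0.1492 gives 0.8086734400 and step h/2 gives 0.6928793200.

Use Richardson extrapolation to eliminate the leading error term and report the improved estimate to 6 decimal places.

0.577085

Method order is 1; weight 2^1 = 2.
2·0.6928793200 = 1.3857586400; 1.3857586400 − 0.8086734400 = 0.5770852000
0.5770852000 ÷ 1 = 0.5770852000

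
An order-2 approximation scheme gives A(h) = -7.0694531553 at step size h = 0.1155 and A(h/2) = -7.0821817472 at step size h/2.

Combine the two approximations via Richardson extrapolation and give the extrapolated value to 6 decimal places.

-7.086425

The method has order 2: 2^2 = 4.
Difference of the inputs: -7.0821817472 − (-7.0694531553) = -0.0127285919
Correction (A(h/2) − A(h))/(4 − 1) = (-0.0127285919)/3 = -0.0042428640
R = A(h/2) + (A(h/2) − A(h))/3 = -7.0821817472 − 0.0042428640 = -7.0864246112
Correction |R − A(h/2)| = 4.243e-03; gap |A(h/2) − A(h)| = 1.273e-02.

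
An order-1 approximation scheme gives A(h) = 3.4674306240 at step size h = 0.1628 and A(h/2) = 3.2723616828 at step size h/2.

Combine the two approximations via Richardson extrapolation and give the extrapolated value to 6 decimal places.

3.077293

With r = 1 the leading error scales as h^1, so the weight is 2^1 = 2.
Top: 2(3.2723616828) − (3.4674306240) = 3.0772927416
R = 3.0772927416/1 = 3.0772927416
Correction |R − A(h/2)| = 1.951e-01; gap |A(h/2) − A(h)| = 1.951e-01.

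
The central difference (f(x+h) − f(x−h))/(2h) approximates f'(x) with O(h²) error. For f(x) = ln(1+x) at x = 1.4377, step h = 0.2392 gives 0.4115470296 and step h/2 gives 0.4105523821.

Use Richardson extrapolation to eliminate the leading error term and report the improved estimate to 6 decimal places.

0.410221

Leading term ∝ h^2; use weight 4 = 2^2.
4 × 0.4105523821 = 1.6422095284; 1.6422095284 − 0.4115470296 = 1.2306624988
(4 × 0.4105523821 − 0.4115470296)/(4 − 1) = 0.4102208329
Correction |R − A(h/2)| = 3.315e-04; gap |A(h/2) − A(h)| = 9.946e-04.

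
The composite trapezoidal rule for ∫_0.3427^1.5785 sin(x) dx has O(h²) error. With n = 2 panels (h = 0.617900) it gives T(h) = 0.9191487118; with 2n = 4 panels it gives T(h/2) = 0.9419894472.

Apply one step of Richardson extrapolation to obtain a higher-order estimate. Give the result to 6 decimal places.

With r = 2 the leading error scales as h^2, so the weight is 2^2 = 4.
Numerator 4*A(h/2) − A(h) = 4*0.9419894472 − 0.9191487118 = 2.8488090770
Denominator 4 − 1 = 3.
(4*0.9419894472 − 0.9191487118)/(4 − 1) = 0.9496030257
Shift from A(h/2): +0.0076135785.

0.949603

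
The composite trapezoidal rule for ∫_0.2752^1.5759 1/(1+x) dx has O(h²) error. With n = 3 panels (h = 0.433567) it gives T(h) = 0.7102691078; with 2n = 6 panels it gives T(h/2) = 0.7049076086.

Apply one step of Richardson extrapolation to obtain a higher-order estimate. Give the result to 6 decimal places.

r = 2: numerator weight 4, denominator 3.
Top: 4(0.7049076086) − (0.7102691078) = 2.1093613266
Extrapolated: 2.1093613266 / 3 = 0.7031204422
Shift from A(h/2): −0.0017871664.

0.703120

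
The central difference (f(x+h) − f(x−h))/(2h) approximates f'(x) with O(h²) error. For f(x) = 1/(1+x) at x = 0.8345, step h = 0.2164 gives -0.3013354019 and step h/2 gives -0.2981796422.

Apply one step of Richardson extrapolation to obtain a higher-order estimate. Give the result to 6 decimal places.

-0.297128

Leading term ∝ h^2; use weight 4 = 2^2.
Difference of the inputs: -0.2981796422 − (-0.3013354019) = 0.0031557597
Correction (A(h/2) − A(h))/(4 − 1) = 0.0031557597/3 = 0.0010519199
R = A(h/2) + (A(h/2) − A(h))/3 = -0.2981796422 + 0.0010519199 = -0.2971277223
Shift from A(h/2): +0.0010519199.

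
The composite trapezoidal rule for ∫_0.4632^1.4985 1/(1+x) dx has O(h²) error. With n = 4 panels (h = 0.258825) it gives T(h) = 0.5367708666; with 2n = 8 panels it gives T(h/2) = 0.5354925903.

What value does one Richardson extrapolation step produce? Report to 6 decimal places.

Leading term ∝ h^2; use weight 4 = 2^2.
2^2*A(h/2) = 2.1419703612; minus A(h) gives 1.6051994946.
Denominator 4 − 1 = 3.
Extrapolated: 1.6051994946 / 3 = 0.5350664982

0.535066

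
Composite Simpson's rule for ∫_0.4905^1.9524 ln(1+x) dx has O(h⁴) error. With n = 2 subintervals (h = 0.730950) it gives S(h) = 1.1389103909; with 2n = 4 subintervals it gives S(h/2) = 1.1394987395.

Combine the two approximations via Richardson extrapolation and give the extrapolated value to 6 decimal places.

1.139538

Method order is 4; weight 2^4 = 16.
16×1.1394987395 = 18.2319798320; 18.2319798320 − 1.1389103909 = 17.0930694411
17.0930694411 ÷ 15 = 1.1395379627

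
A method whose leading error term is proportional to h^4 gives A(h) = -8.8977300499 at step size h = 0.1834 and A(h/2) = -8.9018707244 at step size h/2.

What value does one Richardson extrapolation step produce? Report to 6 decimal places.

Order 4 gives 2^r = 16 and 2^r − 1 = 15.
16 × (-8.9018707244) = -142.4299315904; subtract (-8.8977300499) → -133.5322015405
R = (-133.5322015405)/15 = -8.9021467694

-8.902147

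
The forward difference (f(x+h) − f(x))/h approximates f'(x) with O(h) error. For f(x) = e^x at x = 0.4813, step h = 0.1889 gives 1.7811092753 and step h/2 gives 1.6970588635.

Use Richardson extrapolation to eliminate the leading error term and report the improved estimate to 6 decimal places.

1.613008

Order 1 gives 2^r = 2 and 2^r − 1 = 1.
2×1.6970588635 − 1.7811092753 = 1.6130084517
1.6130084517 ÷ 1 = 1.6130084517
Gap between inputs: 8.405e-02; correction applied: −0.0840504118.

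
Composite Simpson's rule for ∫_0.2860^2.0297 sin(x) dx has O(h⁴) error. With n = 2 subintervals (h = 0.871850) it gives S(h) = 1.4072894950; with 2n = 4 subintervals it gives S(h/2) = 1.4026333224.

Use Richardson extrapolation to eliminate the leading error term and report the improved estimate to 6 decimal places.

1.402323

The method has order 4: 2^4 = 16.
2^4*A(h/2) = 22.4421331584; minus A(h) gives 21.0348436634.
Denominator 16 − 1 = 15.
Extrapolated: 21.0348436634 / 15 = 1.4023229109
Gap between inputs: 4.656e-03; correction applied: −0.0003104115.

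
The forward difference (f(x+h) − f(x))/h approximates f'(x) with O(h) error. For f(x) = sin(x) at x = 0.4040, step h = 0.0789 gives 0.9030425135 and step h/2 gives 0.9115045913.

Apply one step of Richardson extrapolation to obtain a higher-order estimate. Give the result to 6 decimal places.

r = 1, so 2^r = 2.
Weighted: 1.8230091826 − 0.9030425135 = 0.9199666691
R = 0.9199666691/1 = 0.9199666691
Gap between inputs: 8.462e-03; correction applied: +0.0084620778.

0.919967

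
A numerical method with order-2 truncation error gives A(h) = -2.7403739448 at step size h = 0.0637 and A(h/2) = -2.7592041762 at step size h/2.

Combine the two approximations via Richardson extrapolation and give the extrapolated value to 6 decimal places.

-2.765481

Leading term ∝ h^2; use weight 4 = 2^2.
4*(-2.7592041762) = -11.0368167048; subtract (-2.7403739448) → -8.2964427600
Denominator 4 − 1 = 3.
R = (-8.2964427600)/3 = -2.7654809200
Correction |R − A(h/2)| = 6.277e-03; gap |A(h/2) − A(h)| = 1.883e-02.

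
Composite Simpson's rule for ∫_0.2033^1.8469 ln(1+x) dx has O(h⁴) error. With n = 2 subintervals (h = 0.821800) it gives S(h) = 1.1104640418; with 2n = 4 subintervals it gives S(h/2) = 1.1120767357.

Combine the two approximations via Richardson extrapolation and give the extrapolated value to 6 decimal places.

1.112184

Order 4 gives 2^r = 16 and 2^r − 1 = 15.
2^4 × A(h/2) = 17.7932277712; minus A(h) gives 16.6827637294.
Extrapolated: 16.6827637294 / 15 = 1.1121842486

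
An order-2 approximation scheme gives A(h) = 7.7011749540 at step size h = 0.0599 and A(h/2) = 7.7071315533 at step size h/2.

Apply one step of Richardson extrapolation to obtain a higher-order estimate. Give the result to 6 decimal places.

7.709117

Order 2 gives 2^r = 4 and 2^r − 1 = 3.
4×7.7071315533 = 30.8285262132; 30.8285262132 − 7.7011749540 = 23.1273512592
Denominator 4 − 1 = 3.
Extrapolated: 23.1273512592 / 3 = 7.7091170864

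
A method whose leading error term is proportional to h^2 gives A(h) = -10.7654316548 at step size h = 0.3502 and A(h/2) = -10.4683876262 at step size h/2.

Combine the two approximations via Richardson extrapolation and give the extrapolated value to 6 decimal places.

Method order is 2; weight 2^2 = 4.
2^2*A(h/2) = -41.8735505048; minus A(h) gives -31.1081188500.
R = (-31.1081188500)/3 = -10.3693729500

-10.369373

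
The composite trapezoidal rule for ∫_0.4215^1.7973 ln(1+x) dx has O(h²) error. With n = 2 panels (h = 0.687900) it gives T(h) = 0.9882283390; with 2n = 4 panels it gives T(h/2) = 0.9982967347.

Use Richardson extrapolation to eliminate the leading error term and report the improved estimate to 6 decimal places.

1.001653

With r = 2 the leading error scales as h^2, so the weight is 2^2 = 4.
4×0.9982967347 = 3.9931869388; 3.9931869388 − 0.9882283390 = 3.0049585998
Divide by 2^2 − 1 = 3.
R = 3.0049585998/3 = 1.0016528666
Correction |R − A(h/2)| = 3.356e-03; gap |A(h/2) − A(h)| = 1.007e-02.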